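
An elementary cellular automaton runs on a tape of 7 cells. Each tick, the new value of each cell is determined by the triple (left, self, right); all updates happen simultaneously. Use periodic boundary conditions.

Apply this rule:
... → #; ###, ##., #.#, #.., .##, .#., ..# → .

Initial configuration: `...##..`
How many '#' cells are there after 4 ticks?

##....#
...##..  (repeats tick 0; period 2)
tick 4: ...##..
count of #: 2

2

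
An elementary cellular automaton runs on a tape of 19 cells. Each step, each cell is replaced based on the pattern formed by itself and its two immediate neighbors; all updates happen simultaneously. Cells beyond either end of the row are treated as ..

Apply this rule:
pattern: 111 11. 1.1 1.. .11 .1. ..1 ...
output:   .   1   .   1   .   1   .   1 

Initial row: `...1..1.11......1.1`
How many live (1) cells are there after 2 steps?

11.11.1..111111.1.1
.1..1.11......1.1.1
count of 1: 7

7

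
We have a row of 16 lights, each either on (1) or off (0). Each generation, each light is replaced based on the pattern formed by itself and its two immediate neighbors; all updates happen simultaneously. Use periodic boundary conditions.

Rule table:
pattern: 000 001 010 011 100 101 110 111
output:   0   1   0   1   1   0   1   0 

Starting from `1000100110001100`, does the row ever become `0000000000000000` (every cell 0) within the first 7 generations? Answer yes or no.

yes

0101011111011111
0000010001010001
1000101010001010
0101000001010000
1000100010001000
0101010101010101
0000000000000000
all cells are 0 at generation 7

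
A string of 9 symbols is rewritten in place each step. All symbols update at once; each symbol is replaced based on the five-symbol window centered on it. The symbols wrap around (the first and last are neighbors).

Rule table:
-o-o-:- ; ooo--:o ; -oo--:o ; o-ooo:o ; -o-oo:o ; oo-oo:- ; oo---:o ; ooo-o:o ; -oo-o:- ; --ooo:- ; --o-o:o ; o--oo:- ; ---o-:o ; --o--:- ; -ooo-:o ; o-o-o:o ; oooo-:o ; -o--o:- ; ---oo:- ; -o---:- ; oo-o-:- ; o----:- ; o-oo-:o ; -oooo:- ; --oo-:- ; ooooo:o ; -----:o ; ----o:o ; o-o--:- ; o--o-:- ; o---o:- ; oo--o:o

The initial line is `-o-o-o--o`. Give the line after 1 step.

-o-o----o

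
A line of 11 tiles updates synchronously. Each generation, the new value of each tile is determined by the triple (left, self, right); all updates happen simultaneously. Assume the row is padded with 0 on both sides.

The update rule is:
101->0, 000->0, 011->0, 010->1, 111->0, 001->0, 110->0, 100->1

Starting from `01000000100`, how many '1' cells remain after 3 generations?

3

01100000110
00010000001
00011000001
count of 1: 3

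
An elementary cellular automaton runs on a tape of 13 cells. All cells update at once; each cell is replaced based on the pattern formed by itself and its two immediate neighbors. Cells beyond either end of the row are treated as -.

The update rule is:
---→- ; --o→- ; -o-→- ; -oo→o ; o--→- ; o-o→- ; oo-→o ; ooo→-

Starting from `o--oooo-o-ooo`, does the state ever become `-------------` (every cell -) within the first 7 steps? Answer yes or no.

---o--o---o-o
-------------
all cells are - at step 2

yes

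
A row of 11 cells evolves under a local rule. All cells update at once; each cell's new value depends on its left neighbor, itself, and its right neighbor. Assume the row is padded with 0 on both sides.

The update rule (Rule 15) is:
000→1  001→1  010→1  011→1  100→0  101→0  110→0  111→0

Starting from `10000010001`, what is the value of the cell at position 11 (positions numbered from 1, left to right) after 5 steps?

1

step 1: 10111110111
step 2: 10100000100
step 3: 10101111101
step 4: 10101000001
step 5: 10101011111
position 11 holds 1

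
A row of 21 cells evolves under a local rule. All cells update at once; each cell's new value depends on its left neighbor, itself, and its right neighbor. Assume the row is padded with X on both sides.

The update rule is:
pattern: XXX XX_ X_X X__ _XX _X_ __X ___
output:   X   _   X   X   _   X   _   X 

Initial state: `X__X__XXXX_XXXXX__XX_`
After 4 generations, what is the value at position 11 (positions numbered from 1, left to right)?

generation 1: _X_XX__XX_X_XXX_X___X
generation 2: XXX__X___XXX_X_XXXX__
generation 3: XX_X_XXX__X_XXX_XX_X_
generation 4: X_XXX_X_X_XX_X_X__XXX
position 11 holds X

X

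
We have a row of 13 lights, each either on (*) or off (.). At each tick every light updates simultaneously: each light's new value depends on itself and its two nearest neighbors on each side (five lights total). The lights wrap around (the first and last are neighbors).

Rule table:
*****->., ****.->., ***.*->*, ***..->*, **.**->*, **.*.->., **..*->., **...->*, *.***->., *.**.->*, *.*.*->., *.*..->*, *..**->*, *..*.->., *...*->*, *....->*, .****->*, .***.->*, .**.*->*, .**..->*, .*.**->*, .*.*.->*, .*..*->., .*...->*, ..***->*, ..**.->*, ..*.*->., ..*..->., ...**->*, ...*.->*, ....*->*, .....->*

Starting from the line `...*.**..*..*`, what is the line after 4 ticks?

*****.*******

***.***......
****.********
...**.*......
*****.*******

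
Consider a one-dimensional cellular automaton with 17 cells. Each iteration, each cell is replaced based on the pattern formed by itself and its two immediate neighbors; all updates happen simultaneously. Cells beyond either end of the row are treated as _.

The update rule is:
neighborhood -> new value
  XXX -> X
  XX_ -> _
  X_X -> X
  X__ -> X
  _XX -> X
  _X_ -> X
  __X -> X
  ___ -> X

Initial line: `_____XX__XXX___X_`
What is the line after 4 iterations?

XXX_XXXX_XXXXX_XX

XXXXXX_XXXX_XXXXX
XXXXX_XXXX_XXXXX_
XXXX_XXXX_XXXXX_X
XXX_XXXX_XXXXX_XX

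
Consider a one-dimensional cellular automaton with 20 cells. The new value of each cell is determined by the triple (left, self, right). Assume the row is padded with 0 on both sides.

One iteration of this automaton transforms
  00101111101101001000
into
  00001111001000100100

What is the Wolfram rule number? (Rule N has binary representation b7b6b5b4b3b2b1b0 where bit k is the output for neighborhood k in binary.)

position 5: 111 → 1  (bit 7 = 1)
position 8: 110 → 0  (bit 6 = 0)
position 3: 101 → 0  (bit 5 = 0)
position 14: 100 → 1  (bit 4 = 1)
position 4: 011 → 1  (bit 3 = 1)
position 2: 010 → 0  (bit 2 = 0)
position 1: 001 → 0  (bit 1 = 0)
position 0: 000 → 0  (bit 0 = 0)
bits b7..b0 = 10011000 = 152

152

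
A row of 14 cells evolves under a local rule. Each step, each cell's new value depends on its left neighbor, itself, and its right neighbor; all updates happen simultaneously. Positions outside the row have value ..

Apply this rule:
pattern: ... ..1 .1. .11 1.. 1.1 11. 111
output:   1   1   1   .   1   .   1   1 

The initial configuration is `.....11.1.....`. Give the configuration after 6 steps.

.11..11..11..1

11111.1.111111
.1111.1..11111
1.111.111.1111
1..11..11..111
111.111.111.11
.11..11..11..1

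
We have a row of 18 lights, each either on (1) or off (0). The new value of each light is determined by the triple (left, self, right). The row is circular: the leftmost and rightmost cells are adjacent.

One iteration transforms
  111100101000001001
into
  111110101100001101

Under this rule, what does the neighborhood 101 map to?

0

At position 7 the neighborhood is 101; the next row has 0 there.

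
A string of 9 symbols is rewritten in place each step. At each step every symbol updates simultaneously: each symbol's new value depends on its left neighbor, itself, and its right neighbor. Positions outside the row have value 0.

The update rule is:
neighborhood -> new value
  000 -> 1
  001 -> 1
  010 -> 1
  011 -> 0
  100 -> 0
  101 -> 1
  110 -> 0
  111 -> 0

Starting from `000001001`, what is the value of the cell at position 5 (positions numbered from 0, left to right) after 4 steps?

step 1: 111111011
step 2: 000000100
step 3: 111111101
step 4: 000000011
position 5 holds 0

0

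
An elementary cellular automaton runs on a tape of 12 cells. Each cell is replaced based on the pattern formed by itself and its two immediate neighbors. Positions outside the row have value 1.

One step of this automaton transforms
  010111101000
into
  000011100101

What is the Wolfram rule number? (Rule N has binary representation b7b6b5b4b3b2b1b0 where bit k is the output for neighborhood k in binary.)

210

position 4: 111 → 1  (bit 7 = 1)
position 6: 110 → 1  (bit 6 = 1)
position 0: 101 → 0  (bit 5 = 0)
position 9: 100 → 1  (bit 4 = 1)
position 3: 011 → 0  (bit 3 = 0)
position 1: 010 → 0  (bit 2 = 0)
position 11: 001 → 1  (bit 1 = 1)
position 10: 000 → 0  (bit 0 = 0)
bits b7..b0 = 11010010 = 210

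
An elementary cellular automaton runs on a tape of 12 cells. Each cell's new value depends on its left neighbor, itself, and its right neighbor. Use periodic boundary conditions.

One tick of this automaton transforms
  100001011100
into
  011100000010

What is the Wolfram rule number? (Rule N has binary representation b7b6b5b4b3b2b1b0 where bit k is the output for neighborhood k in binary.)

17

position 8: 111 → 0  (bit 7 = 0)
position 9: 110 → 0  (bit 6 = 0)
position 6: 101 → 0  (bit 5 = 0)
position 1: 100 → 1  (bit 4 = 1)
position 7: 011 → 0  (bit 3 = 0)
position 0: 010 → 0  (bit 2 = 0)
position 4: 001 → 0  (bit 1 = 0)
position 2: 000 → 1  (bit 0 = 1)
bits b7..b0 = 00010001 = 17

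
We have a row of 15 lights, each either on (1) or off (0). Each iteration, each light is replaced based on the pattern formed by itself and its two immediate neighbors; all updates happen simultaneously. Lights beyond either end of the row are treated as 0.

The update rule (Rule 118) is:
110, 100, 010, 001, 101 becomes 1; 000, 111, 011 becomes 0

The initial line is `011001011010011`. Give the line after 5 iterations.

110000110000001

101111101111101
110000110000111
011001011001001
101111101111111
110000110000001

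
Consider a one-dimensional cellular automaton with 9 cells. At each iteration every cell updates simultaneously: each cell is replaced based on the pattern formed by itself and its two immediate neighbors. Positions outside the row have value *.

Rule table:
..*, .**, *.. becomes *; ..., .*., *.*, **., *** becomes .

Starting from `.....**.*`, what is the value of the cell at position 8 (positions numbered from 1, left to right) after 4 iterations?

*

iteration 1: *...**..*
iteration 2: .*.**.***
iteration 3: ...*..*..
iteration 4: *.*.**.**
position 8 holds *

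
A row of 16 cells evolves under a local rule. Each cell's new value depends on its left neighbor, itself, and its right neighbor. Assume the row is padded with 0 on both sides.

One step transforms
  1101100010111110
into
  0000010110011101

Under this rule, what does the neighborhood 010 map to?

At position 8 the neighborhood is 010; the next row has 1 there.

1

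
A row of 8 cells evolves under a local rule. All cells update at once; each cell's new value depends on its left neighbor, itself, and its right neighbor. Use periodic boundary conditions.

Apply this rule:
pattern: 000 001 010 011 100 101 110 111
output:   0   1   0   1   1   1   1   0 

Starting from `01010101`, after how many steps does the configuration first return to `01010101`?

step 1: 10101010
step 2: 01010101

2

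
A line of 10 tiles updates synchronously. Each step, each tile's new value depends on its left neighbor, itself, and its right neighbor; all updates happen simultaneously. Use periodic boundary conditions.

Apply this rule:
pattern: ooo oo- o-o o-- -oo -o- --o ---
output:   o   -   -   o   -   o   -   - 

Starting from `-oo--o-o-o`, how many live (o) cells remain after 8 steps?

---o-o-o-o
o--o-o-o-o
-o-o-o-o--
-o-o-o-oo-
-o-o-o---o
-o-o-oo--o
-o-o---o-o
-o-oo--o-o
count of o: 5

5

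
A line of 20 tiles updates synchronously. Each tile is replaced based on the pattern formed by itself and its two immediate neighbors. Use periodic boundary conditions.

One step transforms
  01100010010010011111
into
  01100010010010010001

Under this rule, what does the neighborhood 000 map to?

At position 4 the neighborhood is 000; the next row has 0 there.

0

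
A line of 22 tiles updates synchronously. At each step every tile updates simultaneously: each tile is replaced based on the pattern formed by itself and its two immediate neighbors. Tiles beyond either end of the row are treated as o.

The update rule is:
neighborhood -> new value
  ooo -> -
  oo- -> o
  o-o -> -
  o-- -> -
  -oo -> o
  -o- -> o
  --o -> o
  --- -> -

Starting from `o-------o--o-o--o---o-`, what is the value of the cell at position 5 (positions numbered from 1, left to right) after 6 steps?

o------oo-oo-o-oo--oo-
o-----ooo-oo-o-oo-ooo-
o----oo-o-oo-o-oo-o-o-
o---ooo-o-oo-o-oo-o-o-
o--oo-o-o-oo-o-oo-o-o-
o-ooo-o-o-oo-o-oo-o-o-
position 5 holds o

o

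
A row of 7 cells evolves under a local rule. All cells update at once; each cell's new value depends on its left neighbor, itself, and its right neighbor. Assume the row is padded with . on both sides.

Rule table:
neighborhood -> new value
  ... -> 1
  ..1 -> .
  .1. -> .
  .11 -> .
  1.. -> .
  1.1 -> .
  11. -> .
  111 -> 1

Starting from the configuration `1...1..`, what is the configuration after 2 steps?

..1...1
1...1..

1...1..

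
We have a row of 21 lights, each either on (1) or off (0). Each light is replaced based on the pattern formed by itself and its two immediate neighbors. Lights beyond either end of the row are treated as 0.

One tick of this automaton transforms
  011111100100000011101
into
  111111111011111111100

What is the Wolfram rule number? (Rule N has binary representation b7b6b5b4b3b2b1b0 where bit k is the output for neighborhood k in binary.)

219

position 2: 111 → 1  (bit 7 = 1)
position 6: 110 → 1  (bit 6 = 1)
position 19: 101 → 0  (bit 5 = 0)
position 7: 100 → 1  (bit 4 = 1)
position 1: 011 → 1  (bit 3 = 1)
position 9: 010 → 0  (bit 2 = 0)
position 0: 001 → 1  (bit 1 = 1)
position 11: 000 → 1  (bit 0 = 1)
bits b7..b0 = 11011011 = 219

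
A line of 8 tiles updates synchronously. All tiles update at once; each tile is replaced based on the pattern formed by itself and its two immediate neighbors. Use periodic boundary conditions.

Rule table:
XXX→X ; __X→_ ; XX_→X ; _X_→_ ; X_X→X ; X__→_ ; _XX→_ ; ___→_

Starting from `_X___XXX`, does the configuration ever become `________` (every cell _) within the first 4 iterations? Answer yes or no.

yes

iteration 1: X_____XX
iteration 2: X______X
iteration 3: X_______
iteration 4: ________
all cells are _ at iteration 4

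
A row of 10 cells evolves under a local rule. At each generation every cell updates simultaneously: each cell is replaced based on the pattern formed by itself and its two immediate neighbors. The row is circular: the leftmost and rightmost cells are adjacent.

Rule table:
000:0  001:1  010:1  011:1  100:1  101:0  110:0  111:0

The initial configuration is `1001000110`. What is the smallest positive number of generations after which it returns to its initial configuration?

15

1111101100
1000001011
0100011010
1110110011
0000101110
0001101001
1011001111
0010111000
0110100100
1100111110
1011100000
1010010001
0011111011
1110000010
1001000110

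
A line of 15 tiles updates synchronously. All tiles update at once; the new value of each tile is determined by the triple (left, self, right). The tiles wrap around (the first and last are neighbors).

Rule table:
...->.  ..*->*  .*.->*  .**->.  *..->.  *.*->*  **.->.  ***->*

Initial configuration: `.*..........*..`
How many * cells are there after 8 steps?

2

step 1: **.........**..
step 2: ..........*...*
step 3: .........**..**
step 4: ........*...*..
step 5: .......**..**..
step 6: ......*...*....
step 7: .....**..**....
step 8: ....*...*......
count of *: 2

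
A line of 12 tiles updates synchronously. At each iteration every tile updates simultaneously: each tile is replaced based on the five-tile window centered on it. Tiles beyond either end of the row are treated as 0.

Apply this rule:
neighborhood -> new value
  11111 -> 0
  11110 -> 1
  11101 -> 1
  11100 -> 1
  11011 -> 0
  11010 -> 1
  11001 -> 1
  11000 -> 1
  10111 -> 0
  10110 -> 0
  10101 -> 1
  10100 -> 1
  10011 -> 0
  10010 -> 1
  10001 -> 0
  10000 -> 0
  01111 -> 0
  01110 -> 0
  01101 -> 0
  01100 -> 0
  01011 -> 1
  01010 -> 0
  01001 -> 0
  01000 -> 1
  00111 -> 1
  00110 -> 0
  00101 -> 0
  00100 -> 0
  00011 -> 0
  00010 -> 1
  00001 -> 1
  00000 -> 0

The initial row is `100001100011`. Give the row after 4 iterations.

000100000010

iteration 1: 010100010000
iteration 2: 100110101000
iteration 3: 000001101100
iteration 4: 000100000010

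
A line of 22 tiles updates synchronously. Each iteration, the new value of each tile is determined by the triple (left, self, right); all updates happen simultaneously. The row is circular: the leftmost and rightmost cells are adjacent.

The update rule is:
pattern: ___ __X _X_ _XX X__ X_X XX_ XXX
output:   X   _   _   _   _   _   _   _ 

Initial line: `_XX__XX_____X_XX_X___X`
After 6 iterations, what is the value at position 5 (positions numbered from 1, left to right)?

X

________XXX________X__
XXXXXXX_____XXXXXX___X
________XXX________X__  (repeats iteration 1; period 2)
iteration 6: XXXXXXX_____XXXXXX___X
position 5 holds X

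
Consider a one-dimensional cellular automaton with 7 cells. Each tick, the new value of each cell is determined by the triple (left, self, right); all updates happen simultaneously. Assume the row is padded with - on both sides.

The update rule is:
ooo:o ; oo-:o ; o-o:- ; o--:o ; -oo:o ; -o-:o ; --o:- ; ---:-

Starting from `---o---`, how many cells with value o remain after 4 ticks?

4

---oo--
---ooo-
---oooo
---oooo
count of o: 4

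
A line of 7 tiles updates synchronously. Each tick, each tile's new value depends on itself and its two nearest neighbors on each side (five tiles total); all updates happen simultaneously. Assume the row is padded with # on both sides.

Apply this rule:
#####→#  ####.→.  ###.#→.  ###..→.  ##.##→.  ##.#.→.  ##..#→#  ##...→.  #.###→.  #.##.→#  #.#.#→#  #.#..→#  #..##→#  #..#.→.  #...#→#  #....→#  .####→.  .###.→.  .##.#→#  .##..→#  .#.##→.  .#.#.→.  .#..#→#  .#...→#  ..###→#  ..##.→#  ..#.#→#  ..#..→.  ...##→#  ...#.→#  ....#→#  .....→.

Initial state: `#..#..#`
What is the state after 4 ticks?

.#...##

.#..###
.####.#
.......
.#...##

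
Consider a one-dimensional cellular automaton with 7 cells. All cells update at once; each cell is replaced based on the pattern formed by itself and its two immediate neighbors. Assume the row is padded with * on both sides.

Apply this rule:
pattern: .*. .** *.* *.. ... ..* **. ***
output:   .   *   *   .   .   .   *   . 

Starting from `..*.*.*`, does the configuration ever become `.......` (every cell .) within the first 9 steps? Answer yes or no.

step 1: ...*.**
step 2: ....**.
step 3: ....***
step 4: ....*..
step 5: .......
all cells are . at step 5

yes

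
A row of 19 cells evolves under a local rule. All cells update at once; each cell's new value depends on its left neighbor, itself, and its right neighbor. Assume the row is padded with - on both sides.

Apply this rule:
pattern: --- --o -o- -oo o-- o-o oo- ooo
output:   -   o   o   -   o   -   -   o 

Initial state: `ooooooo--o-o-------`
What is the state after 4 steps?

-ooooo-ooo-oo------
o-ooo---o----o-----
o--o-o-ooo--ooo----
oooo-o--o-oo-o-o---

oooo-o--o-oo-o-o---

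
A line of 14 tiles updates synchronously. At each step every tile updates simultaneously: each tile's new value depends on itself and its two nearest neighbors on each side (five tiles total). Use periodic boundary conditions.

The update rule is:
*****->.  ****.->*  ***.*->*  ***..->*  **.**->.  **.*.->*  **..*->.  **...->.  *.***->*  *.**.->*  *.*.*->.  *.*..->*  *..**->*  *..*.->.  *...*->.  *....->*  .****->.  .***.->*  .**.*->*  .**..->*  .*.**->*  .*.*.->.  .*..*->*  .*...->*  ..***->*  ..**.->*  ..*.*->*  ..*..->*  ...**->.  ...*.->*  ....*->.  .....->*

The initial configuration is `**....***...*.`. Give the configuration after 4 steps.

**.*..***..***
*********.**..
*......**.**.*
*.***..**.**.*

*.***..**.**.*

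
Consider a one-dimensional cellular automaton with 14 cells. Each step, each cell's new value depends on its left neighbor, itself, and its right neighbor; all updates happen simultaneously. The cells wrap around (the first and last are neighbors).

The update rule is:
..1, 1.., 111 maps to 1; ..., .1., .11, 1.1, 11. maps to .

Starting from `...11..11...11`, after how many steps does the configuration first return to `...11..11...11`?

step 1: 1.1..11..1.1..
step 2: ...11..11...11

2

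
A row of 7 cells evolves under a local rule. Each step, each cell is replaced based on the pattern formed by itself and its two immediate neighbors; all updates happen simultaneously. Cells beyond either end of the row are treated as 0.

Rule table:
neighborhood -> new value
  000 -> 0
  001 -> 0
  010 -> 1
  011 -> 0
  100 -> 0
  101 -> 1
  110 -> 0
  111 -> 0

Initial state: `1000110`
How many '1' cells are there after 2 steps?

step 1: 1000000
step 2: 1000000
count of 1: 1

1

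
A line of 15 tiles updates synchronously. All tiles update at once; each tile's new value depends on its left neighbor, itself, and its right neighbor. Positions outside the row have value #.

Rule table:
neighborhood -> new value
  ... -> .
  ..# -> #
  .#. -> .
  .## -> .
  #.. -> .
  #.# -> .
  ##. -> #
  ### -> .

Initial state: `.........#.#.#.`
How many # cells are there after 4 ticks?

tick 1: ........#......
tick 2: .......#......#
tick 3: ......#......#.
tick 4: .....#......#..
count of #: 2

2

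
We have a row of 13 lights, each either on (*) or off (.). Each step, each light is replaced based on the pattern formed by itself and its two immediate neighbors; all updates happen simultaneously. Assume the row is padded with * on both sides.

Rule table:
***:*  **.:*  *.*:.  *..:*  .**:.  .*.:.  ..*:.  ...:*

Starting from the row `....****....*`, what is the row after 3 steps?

step 1: ***..******..
step 2: ****..******.
step 3: *****..*****.

*****..*****.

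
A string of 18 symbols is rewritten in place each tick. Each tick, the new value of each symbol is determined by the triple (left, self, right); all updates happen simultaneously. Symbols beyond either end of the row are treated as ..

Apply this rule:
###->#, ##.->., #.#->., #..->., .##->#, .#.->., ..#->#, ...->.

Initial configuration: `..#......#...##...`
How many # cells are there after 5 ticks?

.#......#...##....
#......#...##.....
......#...##......
.....#...##.......
....#...##........
count of #: 3

3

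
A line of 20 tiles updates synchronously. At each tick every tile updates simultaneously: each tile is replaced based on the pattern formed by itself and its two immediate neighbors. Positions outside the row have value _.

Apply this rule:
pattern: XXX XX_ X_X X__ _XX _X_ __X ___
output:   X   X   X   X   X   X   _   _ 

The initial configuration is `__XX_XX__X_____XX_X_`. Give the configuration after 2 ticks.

__XXXXXXXXXX___XXXXX

__XXXXXX_XX____XXXXX
__XXXXXXXXXX___XXXXX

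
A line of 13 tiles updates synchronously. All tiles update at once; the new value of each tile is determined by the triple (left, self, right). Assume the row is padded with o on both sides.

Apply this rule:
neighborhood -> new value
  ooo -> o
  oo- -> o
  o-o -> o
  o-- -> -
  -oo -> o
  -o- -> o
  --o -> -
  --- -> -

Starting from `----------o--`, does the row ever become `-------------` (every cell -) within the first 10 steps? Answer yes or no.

no

----------o--  (fixed point — unchanged through step 10)
step 10 is ----------o--, still not uniform -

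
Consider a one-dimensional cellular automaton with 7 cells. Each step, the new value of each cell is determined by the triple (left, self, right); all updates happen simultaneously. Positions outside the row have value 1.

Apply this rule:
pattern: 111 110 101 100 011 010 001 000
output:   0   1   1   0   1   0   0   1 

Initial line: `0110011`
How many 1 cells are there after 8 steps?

step 1: 1110010
step 2: 0010001
step 3: 0000101
step 4: 0110011  (repeats step 0; period 4)
step 8: 0110011
count of 1: 4

4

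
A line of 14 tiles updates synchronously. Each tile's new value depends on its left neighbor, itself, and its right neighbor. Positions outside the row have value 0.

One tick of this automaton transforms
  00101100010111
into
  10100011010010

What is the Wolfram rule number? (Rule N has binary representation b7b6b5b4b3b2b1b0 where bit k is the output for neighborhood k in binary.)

position 12: 111 → 1  (bit 7 = 1)
position 5: 110 → 0  (bit 6 = 0)
position 3: 101 → 0  (bit 5 = 0)
position 6: 100 → 1  (bit 4 = 1)
position 4: 011 → 0  (bit 3 = 0)
position 2: 010 → 1  (bit 2 = 1)
position 1: 001 → 0  (bit 1 = 0)
position 0: 000 → 1  (bit 0 = 1)
bits b7..b0 = 10010101 = 149

149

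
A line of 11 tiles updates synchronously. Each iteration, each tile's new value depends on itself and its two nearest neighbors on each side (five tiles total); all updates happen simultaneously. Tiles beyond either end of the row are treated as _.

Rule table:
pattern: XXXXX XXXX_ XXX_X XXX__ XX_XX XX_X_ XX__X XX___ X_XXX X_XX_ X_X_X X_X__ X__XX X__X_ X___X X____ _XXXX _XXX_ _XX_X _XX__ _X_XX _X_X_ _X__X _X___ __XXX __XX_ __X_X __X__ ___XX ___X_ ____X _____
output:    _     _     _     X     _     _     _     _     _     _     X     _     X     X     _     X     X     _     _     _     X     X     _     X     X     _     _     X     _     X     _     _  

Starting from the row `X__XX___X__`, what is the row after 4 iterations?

X_X____XXXX
_X_XX__XX_X
X_X___X____
_X_X_XXXX__

_X_X_XXXX__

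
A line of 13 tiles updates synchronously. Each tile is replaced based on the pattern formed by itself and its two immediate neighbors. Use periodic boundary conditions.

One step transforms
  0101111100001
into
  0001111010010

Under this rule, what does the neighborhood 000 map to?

0

At position 9 the neighborhood is 000; the next row has 0 there.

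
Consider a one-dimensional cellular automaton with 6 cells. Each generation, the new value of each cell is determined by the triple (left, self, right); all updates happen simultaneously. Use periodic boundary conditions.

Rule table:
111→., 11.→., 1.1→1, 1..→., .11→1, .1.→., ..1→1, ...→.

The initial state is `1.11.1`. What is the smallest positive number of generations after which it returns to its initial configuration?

generation 1: .11.11
generation 2: 11.11.
generation 3: 1.11.1

3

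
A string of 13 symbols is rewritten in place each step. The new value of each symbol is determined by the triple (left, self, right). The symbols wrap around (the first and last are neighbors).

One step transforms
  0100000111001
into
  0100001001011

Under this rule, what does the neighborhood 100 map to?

At position 2 the neighborhood is 100; the next row has 0 there.

0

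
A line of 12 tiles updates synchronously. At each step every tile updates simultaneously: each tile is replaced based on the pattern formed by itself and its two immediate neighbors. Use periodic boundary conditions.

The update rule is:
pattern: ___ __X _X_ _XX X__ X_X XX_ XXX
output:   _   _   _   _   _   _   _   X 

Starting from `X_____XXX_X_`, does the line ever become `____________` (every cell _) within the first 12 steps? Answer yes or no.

_______X____
____________
all cells are _ at step 2

yes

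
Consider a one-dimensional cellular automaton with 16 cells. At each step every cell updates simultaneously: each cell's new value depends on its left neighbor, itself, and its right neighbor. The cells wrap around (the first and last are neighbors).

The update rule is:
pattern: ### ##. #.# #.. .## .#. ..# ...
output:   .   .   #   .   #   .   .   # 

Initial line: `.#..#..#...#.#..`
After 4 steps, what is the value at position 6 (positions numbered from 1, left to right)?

#

.........#..#..#
.#######........
.#.......#######
#..#####.#......
position 6 holds #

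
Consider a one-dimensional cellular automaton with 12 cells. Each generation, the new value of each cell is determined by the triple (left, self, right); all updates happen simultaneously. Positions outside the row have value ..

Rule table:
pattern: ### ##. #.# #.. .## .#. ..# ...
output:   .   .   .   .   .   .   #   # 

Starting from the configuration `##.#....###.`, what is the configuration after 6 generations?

generation 1: .....###....
generation 2: #####....###
generation 3: ......###...
generation 4: ######....##
generation 5: .......###..
generation 6: #######....#

#######....#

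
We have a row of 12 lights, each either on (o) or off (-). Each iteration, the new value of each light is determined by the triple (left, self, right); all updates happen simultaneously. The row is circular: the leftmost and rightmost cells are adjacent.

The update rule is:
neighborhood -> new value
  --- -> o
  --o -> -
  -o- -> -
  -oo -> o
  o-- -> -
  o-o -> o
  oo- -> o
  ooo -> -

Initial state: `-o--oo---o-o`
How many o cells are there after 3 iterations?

iteration 1: o---oo-o--o-
iteration 2: --o-ooo----o
iteration 3: ---oo-o-oo--
count of o: 5

5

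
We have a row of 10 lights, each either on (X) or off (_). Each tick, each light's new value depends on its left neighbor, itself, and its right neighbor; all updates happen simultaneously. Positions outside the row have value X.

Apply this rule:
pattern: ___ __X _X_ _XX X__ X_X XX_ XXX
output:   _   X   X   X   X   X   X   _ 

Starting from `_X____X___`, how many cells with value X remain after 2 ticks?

XXX__XXX_X
__XXXX_XXX
count of X: 7

7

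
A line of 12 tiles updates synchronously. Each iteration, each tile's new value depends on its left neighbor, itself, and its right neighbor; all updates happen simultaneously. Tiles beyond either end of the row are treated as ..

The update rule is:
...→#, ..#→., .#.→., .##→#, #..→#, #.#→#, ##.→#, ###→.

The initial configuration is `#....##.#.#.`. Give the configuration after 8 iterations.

..##########

.###.###.#.#
.#.###.##.#.
..##.#####.#
#.####...##.
.##..###.###
.###.#.###.#
.#.##.##.##.
..##########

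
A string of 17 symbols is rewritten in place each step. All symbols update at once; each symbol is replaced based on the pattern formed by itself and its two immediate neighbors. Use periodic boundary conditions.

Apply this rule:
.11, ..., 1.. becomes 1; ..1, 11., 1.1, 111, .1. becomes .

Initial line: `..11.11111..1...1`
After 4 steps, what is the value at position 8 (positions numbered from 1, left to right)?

1

1.1..1....1..11..
...1..111..1.1.1.
11..1.1..1......1
..1....1..11111.1
position 8 holds 1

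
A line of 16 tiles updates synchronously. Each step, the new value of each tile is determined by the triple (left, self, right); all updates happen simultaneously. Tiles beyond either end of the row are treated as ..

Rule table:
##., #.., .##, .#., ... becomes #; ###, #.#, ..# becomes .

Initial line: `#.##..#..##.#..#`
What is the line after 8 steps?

#.#.#.##.##.##.#

#.###.##.##.##.#
#.#.#.##.##.##.#
#.#.#.##.##.##.#  (fixed point — unchanged through step 8)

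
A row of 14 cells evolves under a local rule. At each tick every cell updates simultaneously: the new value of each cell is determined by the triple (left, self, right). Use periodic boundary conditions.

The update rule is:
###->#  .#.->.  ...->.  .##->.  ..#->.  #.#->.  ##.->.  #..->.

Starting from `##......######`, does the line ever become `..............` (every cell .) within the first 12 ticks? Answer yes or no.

tick 1: #........#####
tick 2: ..........####
tick 3: ...........##.
tick 4: ..............
all cells are . at tick 4

yes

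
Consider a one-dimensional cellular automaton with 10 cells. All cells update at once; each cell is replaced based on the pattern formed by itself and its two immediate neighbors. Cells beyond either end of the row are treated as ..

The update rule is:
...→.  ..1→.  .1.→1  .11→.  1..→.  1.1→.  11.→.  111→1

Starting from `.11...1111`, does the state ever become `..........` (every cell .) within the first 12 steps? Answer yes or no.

yes

step 1: .......11.
step 2: ..........
all cells are . at step 2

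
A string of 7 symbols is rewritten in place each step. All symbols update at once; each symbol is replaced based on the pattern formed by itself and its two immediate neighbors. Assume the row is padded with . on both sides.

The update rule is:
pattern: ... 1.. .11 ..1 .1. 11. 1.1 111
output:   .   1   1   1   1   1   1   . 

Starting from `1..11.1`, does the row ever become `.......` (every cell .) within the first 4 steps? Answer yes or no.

1111111
1.....1
11...11
111.111
step 4 is 111.111, still not uniform .

no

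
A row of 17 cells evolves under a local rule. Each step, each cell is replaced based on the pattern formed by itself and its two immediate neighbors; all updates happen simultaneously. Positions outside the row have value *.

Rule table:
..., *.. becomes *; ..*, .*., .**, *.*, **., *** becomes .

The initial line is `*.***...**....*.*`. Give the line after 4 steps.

.....**...***....
****...**....***.
....**...***.....
***...**....****.

***...**....****.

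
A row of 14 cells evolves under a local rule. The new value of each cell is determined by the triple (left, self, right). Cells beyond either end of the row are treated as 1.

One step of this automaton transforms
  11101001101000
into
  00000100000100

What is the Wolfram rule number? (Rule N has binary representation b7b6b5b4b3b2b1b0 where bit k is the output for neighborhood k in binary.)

position 0: 111 → 0  (bit 7 = 0)
position 2: 110 → 0  (bit 6 = 0)
position 3: 101 → 0  (bit 5 = 0)
position 5: 100 → 1  (bit 4 = 1)
position 7: 011 → 0  (bit 3 = 0)
position 4: 010 → 0  (bit 2 = 0)
position 6: 001 → 0  (bit 1 = 0)
position 12: 000 → 0  (bit 0 = 0)
bits b7..b0 = 00010000 = 16

16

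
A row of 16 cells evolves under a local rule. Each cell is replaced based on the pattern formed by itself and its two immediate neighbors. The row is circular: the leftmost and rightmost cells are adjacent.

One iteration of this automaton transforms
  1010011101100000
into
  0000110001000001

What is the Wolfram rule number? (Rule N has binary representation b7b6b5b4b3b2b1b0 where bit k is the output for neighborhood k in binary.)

10

position 6: 111 → 0  (bit 7 = 0)
position 7: 110 → 0  (bit 6 = 0)
position 1: 101 → 0  (bit 5 = 0)
position 3: 100 → 0  (bit 4 = 0)
position 5: 011 → 1  (bit 3 = 1)
position 0: 010 → 0  (bit 2 = 0)
position 4: 001 → 1  (bit 1 = 1)
position 12: 000 → 0  (bit 0 = 0)
bits b7..b0 = 00001010 = 10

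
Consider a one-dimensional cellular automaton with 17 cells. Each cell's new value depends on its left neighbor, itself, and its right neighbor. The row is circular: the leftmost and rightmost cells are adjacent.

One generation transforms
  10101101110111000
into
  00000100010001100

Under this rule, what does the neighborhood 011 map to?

0

At position 4 the neighborhood is 011; the next row has 0 there.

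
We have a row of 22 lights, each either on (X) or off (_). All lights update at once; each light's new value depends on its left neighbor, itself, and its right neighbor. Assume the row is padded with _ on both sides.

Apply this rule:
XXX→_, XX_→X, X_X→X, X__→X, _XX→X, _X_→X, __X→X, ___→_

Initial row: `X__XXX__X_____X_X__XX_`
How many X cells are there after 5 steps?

XXXX_XXXXX___XXXXXXXXX
X__XXX___XX_XX_______X
XXXX_XX_XXXXXXX_____XX
X__XXXXXX_____XX___XXX
XXXX____XX___XXXX_XX_X
count of X: 13

13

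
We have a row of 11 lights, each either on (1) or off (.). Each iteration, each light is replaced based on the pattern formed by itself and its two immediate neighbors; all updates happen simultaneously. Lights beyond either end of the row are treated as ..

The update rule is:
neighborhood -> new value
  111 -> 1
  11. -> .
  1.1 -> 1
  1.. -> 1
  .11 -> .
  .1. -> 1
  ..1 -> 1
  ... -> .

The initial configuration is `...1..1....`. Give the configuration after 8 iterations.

..111111...
.1.1111.1..
111.11.111.
.1.1..1.1.1
11111111111
.111111111.
1.1111111.1
11.11111.11

11.11111.11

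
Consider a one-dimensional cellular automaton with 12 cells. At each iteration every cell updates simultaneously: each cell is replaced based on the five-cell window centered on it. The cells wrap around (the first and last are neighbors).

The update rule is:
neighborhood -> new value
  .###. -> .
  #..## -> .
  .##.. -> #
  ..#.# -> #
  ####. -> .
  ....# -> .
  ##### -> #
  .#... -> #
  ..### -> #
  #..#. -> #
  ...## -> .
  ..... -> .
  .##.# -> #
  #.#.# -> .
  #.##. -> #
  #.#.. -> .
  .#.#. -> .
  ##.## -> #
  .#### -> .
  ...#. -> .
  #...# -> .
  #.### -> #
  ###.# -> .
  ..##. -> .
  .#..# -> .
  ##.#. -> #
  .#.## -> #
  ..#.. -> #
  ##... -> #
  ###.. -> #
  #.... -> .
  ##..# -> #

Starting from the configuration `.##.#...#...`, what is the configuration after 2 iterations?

..##.#..##..
...##....##.

...##....##.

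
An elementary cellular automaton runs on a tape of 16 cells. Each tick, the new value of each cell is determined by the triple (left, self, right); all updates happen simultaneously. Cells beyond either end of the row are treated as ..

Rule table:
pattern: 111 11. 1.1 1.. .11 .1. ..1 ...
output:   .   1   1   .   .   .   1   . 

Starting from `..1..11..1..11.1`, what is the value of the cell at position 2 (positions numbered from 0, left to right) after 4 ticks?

.1..1.1.1..1.11.
1..1.1.1..1.1.1.
..1.1.1..1.1.1..
.1.1.1..1.1.1...
position 2 holds .

.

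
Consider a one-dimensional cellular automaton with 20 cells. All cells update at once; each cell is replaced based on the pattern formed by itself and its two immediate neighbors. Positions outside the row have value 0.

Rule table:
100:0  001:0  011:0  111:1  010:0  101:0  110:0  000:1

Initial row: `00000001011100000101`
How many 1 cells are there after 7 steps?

step 1: 11111100001001110000
step 2: 01111001100000100111
step 3: 00110000001110000010
step 4: 10000111100100111000
step 5: 00110011000000010011
step 6: 10000000011111000000
step 7: 00111111001110011111
count of 1: 14

14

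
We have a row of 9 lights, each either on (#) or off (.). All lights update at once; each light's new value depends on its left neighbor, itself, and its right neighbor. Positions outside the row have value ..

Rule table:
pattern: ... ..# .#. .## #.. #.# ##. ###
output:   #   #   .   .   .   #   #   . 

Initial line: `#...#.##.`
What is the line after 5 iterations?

.#.##.#..

iteration 1: ..##.#.#.
iteration 2: ##.##.#..
iteration 3: .##.##..#
iteration 4: #.##.#.#.
iteration 5: .#.##.#..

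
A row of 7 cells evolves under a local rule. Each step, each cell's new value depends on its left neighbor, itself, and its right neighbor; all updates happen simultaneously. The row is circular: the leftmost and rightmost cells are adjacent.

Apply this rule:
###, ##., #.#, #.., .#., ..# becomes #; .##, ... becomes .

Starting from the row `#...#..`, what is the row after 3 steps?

step 1: ##.####
step 2: ###.###
step 3: ####.##

####.##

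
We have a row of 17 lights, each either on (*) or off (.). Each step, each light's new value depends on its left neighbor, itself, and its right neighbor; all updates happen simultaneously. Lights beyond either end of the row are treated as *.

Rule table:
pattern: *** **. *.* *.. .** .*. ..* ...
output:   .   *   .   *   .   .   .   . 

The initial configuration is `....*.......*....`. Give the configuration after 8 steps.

..**..**....*....

*....*.......*...
**....*.......*..
.**....*.......*.
..**....*........
*..**....*.......
**..**....*......
.**..**....*.....
..**..**....*....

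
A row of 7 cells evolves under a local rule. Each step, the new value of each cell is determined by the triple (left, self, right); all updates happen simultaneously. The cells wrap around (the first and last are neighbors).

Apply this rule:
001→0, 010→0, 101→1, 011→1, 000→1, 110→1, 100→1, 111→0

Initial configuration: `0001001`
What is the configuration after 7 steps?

1100100
1110010
1011001
1111101
0000111
1110101
0011011

0011011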